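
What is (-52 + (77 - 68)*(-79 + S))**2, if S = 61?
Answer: 45796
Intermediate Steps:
(-52 + (77 - 68)*(-79 + S))**2 = (-52 + (77 - 68)*(-79 + 61))**2 = (-52 + 9*(-18))**2 = (-52 - 162)**2 = (-214)**2 = 45796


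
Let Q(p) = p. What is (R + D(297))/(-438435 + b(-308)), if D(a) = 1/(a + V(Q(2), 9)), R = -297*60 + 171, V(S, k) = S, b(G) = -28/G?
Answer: 29023775/721006208 ≈ 0.040255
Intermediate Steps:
R = -17649 (R = -17820 + 171 = -17649)
D(a) = 1/(2 + a) (D(a) = 1/(a + 2) = 1/(2 + a))
(R + D(297))/(-438435 + b(-308)) = (-17649 + 1/(2 + 297))/(-438435 - 28/(-308)) = (-17649 + 1/299)/(-438435 - 28*(-1/308)) = (-17649 + 1/299)/(-438435 + 1/11) = -5277050/(299*(-4822784/11)) = -5277050/299*(-11/4822784) = 29023775/721006208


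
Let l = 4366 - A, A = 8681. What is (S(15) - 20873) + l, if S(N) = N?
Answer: -25173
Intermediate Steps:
l = -4315 (l = 4366 - 1*8681 = 4366 - 8681 = -4315)
(S(15) - 20873) + l = (15 - 20873) - 4315 = -20858 - 4315 = -25173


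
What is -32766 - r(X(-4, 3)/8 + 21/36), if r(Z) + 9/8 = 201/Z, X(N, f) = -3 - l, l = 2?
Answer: -223527/8 ≈ -27941.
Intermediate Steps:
X(N, f) = -5 (X(N, f) = -3 - 1*2 = -3 - 2 = -5)
r(Z) = -9/8 + 201/Z
-32766 - r(X(-4, 3)/8 + 21/36) = -32766 - (-9/8 + 201/(-5/8 + 21/36)) = -32766 - (-9/8 + 201/(-5*⅛ + 21*(1/36))) = -32766 - (-9/8 + 201/(-5/8 + 7/12)) = -32766 - (-9/8 + 201/(-1/24)) = -32766 - (-9/8 + 201*(-24)) = -32766 - (-9/8 - 4824) = -32766 - 1*(-38601/8) = -32766 + 38601/8 = -223527/8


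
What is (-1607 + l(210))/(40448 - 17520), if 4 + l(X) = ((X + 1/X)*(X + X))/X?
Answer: -62527/1203720 ≈ -0.051945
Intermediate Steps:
l(X) = -4 + 2*X + 2/X (l(X) = -4 + ((X + 1/X)*(X + X))/X = -4 + ((X + 1/X)*(2*X))/X = -4 + (2*X*(X + 1/X))/X = -4 + (2*X + 2/X) = -4 + 2*X + 2/X)
(-1607 + l(210))/(40448 - 17520) = (-1607 + (-4 + 2*210 + 2/210))/(40448 - 17520) = (-1607 + (-4 + 420 + 2*(1/210)))/22928 = (-1607 + (-4 + 420 + 1/105))*(1/22928) = (-1607 + 43681/105)*(1/22928) = -125054/105*1/22928 = -62527/1203720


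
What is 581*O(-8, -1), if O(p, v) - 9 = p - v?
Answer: 1162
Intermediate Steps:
O(p, v) = 9 + p - v (O(p, v) = 9 + (p - v) = 9 + p - v)
581*O(-8, -1) = 581*(9 - 8 - 1*(-1)) = 581*(9 - 8 + 1) = 581*2 = 1162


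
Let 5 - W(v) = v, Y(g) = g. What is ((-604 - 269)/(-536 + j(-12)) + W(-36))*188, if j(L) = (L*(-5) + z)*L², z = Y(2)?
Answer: 16130353/2098 ≈ 7688.4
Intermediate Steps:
W(v) = 5 - v
z = 2
j(L) = L²*(2 - 5*L) (j(L) = (L*(-5) + 2)*L² = (-5*L + 2)*L² = (2 - 5*L)*L² = L²*(2 - 5*L))
((-604 - 269)/(-536 + j(-12)) + W(-36))*188 = ((-604 - 269)/(-536 + (-12)²*(2 - 5*(-12))) + (5 - 1*(-36)))*188 = (-873/(-536 + 144*(2 + 60)) + (5 + 36))*188 = (-873/(-536 + 144*62) + 41)*188 = (-873/(-536 + 8928) + 41)*188 = (-873/8392 + 41)*188 = (343199/8392)*188 = 16130353/2098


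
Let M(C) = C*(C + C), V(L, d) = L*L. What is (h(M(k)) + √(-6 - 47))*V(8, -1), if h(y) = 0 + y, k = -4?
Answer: 2048 + 64*I*√53 ≈ 2048.0 + 465.93*I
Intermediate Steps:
V(L, d) = L²
M(C) = 2*C² (M(C) = C*(2*C) = 2*C²)
h(y) = y
(h(M(k)) + √(-6 - 47))*V(8, -1) = (2*(-4)² + √(-6 - 47))*8² = (2*16 + √(-53))*64 = (32 + I*√53)*64 = 2048 + 64*I*√53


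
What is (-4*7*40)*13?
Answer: -14560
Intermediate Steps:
(-4*7*40)*13 = -28*40*13 = -1120*13 = -14560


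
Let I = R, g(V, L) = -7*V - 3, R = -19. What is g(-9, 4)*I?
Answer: -1140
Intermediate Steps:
g(V, L) = -3 - 7*V
I = -19
g(-9, 4)*I = (-3 - 7*(-9))*(-19) = (-3 + 63)*(-19) = 60*(-19) = -1140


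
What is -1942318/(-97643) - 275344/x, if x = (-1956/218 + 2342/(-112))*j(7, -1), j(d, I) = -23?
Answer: -22279977577310/58521090589 ≈ -380.72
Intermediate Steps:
x = 4195361/6104 (x = (-1956/218 + 2342/(-112))*(-23) = (-1956*1/218 + 2342*(-1/112))*(-23) = (-978/109 - 1171/56)*(-23) = -182407/6104*(-23) = 4195361/6104 ≈ 687.31)
-1942318/(-97643) - 275344/x = -1942318/(-97643) - 275344/4195361/6104 = -1942318*(-1/97643) - 275344*6104/4195361 = 277474/13949 - 1680699776/4195361 = -22279977577310/58521090589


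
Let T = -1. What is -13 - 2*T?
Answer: -11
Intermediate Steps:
-13 - 2*T = -13 - 2*(-1) = -13 + 2 = -11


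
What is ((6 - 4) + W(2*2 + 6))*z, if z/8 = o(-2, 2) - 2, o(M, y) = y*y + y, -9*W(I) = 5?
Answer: 416/9 ≈ 46.222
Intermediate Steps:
W(I) = -5/9 (W(I) = -⅑*5 = -5/9)
o(M, y) = y + y² (o(M, y) = y² + y = y + y²)
z = 32 (z = 8*(2*(1 + 2) - 2) = 8*(2*3 - 2) = 8*(6 - 2) = 8*4 = 32)
((6 - 4) + W(2*2 + 6))*z = ((6 - 4) - 5/9)*32 = (2 - 5/9)*32 = (13/9)*32 = 416/9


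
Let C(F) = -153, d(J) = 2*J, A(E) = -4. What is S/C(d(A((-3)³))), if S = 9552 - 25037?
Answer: 15485/153 ≈ 101.21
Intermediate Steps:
S = -15485
S/C(d(A((-3)³))) = -15485/(-153) = -15485*(-1/153) = 15485/153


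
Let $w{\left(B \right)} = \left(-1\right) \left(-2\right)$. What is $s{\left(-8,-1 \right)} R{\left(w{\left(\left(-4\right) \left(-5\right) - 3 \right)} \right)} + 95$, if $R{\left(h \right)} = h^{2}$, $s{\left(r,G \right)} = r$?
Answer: $63$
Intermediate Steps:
$w{\left(B \right)} = 2$
$s{\left(-8,-1 \right)} R{\left(w{\left(\left(-4\right) \left(-5\right) - 3 \right)} \right)} + 95 = - 8 \cdot 2^{2} + 95 = \left(-8\right) 4 + 95 = -32 + 95 = 63$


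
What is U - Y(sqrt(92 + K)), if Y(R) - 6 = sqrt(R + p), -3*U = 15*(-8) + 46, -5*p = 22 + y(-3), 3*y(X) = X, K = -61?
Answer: 56/3 - sqrt(-105 + 25*sqrt(31))/5 ≈ 17.497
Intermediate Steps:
y(X) = X/3
p = -21/5 (p = -(22 + (1/3)*(-3))/5 = -(22 - 1)/5 = -1/5*21 = -21/5 ≈ -4.2000)
U = 74/3 (U = -(15*(-8) + 46)/3 = -(-120 + 46)/3 = -1/3*(-74) = 74/3 ≈ 24.667)
Y(R) = 6 + sqrt(-21/5 + R) (Y(R) = 6 + sqrt(R - 21/5) = 6 + sqrt(-21/5 + R))
U - Y(sqrt(92 + K)) = 74/3 - (6 + sqrt(-105 + 25*sqrt(92 - 61))/5) = 74/3 - (6 + sqrt(-105 + 25*sqrt(31))/5) = 74/3 + (-6 - sqrt(-105 + 25*sqrt(31))/5) = 56/3 - sqrt(-105 + 25*sqrt(31))/5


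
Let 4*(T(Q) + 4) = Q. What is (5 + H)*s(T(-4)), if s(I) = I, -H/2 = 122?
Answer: 1195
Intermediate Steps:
H = -244 (H = -2*122 = -244)
T(Q) = -4 + Q/4
(5 + H)*s(T(-4)) = (5 - 244)*(-4 + (1/4)*(-4)) = -239*(-4 - 1) = -239*(-5) = 1195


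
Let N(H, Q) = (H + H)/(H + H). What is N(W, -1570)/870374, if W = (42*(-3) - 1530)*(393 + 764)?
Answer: 1/870374 ≈ 1.1489e-6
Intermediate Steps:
W = -1915992 (W = (-126 - 1530)*1157 = -1656*1157 = -1915992)
N(H, Q) = 1 (N(H, Q) = (2*H)/((2*H)) = (2*H)*(1/(2*H)) = 1)
N(W, -1570)/870374 = 1/870374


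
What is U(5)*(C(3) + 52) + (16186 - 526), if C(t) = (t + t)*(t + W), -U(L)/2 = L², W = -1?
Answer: 12460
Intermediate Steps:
U(L) = -2*L²
C(t) = 2*t*(-1 + t) (C(t) = (t + t)*(t - 1) = (2*t)*(-1 + t) = 2*t*(-1 + t))
U(5)*(C(3) + 52) + (16186 - 526) = (-2*5²)*(2*3*(-1 + 3) + 52) + (16186 - 526) = (-2*25)*(2*3*2 + 52) + 15660 = -50*(12 + 52) + 15660 = -50*64 + 15660 = -3200 + 15660 = 12460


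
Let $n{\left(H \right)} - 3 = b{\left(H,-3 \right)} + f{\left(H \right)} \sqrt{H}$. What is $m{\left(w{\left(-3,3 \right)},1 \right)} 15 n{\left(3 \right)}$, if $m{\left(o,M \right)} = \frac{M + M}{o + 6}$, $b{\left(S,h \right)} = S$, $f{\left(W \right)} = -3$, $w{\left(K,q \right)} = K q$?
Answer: $-60 + 30 \sqrt{3} \approx -8.0385$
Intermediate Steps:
$m{\left(o,M \right)} = \frac{2 M}{6 + o}$
$n{\left(H \right)} = 3 + H - 3 \sqrt{H}$ ($n{\left(H \right)} = 3 - \left(- H + 3 \sqrt{H}\right) = 3 + H - 3 \sqrt{H}$)
$m{\left(w{\left(-3,3 \right)},1 \right)} 15 n{\left(3 \right)} = 2 \cdot 1 \frac{1}{6 - 9} \cdot 15 \left(3 + 3 - 3 \sqrt{3}\right) = 2 \cdot 1 \frac{1}{6 - 9} \cdot 15 \left(6 - 3 \sqrt{3}\right) = 2 \cdot 1 \frac{1}{-3} \cdot 15 \left(6 - 3 \sqrt{3}\right) = 2 \cdot 1 \left(- \frac{1}{3}\right) 15 \left(6 - 3 \sqrt{3}\right) = \left(- \frac{2}{3}\right) 15 \left(6 - 3 \sqrt{3}\right) = - 10 \left(6 - 3 \sqrt{3}\right) = -60 + 30 \sqrt{3}$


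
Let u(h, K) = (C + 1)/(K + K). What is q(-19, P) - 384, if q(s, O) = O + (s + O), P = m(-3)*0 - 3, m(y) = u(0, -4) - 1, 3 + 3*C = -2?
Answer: -409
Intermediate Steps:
C = -5/3 (C = -1 + (⅓)*(-2) = -1 - ⅔ = -5/3 ≈ -1.6667)
u(h, K) = -1/(3*K) (u(h, K) = (-5/3 + 1)/(K + K) = -2*1/(2*K)/3 = -1/(3*K))
m(y) = -11/12 (m(y) = -⅓/(-4) - 1 = -⅓*(-¼) - 1 = 1/12 - 1 = -11/12)
P = -3 (P = -11/12*0 - 3 = 0 - 3 = -3)
q(s, O) = s + 2*O (q(s, O) = O + (O + s) = s + 2*O)
q(-19, P) - 384 = (-19 + 2*(-3)) - 384 = (-19 - 6) - 384 = -25 - 384 = -409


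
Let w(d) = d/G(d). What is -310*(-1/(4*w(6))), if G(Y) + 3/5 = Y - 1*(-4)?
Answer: 1457/12 ≈ 121.42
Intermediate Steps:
G(Y) = 17/5 + Y (G(Y) = -⅗ + (Y - 1*(-4)) = -⅗ + (Y + 4) = -⅗ + (4 + Y) = 17/5 + Y)
w(d) = d/(17/5 + d)
-310*(-1/(4*w(6))) = -310/((5*6/(17 + 5*6))*(-4)) = -310/((5*6/(17 + 30))*(-4)) = -310/((5*6/47)*(-4)) = -310/((5*6*(1/47))*(-4)) = -310/((30/47)*(-4)) = -310/(-120/47) = -310*(-47/120) = 1457/12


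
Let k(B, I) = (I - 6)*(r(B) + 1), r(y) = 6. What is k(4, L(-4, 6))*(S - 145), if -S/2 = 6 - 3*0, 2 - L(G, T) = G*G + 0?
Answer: 21980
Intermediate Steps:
L(G, T) = 2 - G² (L(G, T) = 2 - (G*G + 0) = 2 - (G² + 0) = 2 - G²)
k(B, I) = -42 + 7*I (k(B, I) = (I - 6)*(6 + 1) = (-6 + I)*7 = -42 + 7*I)
S = -12 (S = -2*(6 - 3*0) = -2*(6 + 0) = -2*6 = -12)
k(4, L(-4, 6))*(S - 145) = (-42 + 7*(2 - 1*(-4)²))*(-12 - 145) = (-42 + 7*(2 - 1*16))*(-157) = (-42 + 7*(2 - 16))*(-157) = (-42 + 7*(-14))*(-157) = (-42 - 98)*(-157) = -140*(-157) = 21980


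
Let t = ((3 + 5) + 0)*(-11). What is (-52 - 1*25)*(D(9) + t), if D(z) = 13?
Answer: 5775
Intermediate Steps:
t = -88 (t = (8 + 0)*(-11) = 8*(-11) = -88)
(-52 - 1*25)*(D(9) + t) = (-52 - 1*25)*(13 - 88) = (-52 - 25)*(-75) = -77*(-75) = 5775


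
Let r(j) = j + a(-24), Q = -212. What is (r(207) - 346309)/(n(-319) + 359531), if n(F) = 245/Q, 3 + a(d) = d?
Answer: -73379348/76220327 ≈ -0.96273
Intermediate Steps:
a(d) = -3 + d
r(j) = -27 + j (r(j) = j + (-3 - 24) = j - 27 = -27 + j)
n(F) = -245/212 (n(F) = 245/(-212) = 245*(-1/212) = -245/212)
(r(207) - 346309)/(n(-319) + 359531) = ((-27 + 207) - 346309)/(-245/212 + 359531) = (180 - 346309)/(76220327/212) = -346129*212/76220327 = -73379348/76220327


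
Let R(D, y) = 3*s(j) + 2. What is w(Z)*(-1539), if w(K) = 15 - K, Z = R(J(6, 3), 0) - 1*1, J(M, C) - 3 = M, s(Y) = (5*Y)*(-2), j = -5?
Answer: 209304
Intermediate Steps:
s(Y) = -10*Y
J(M, C) = 3 + M
R(D, y) = 152 (R(D, y) = 3*(-10*(-5)) + 2 = 3*50 + 2 = 150 + 2 = 152)
Z = 151 (Z = 152 - 1*1 = 152 - 1 = 151)
w(Z)*(-1539) = (15 - 1*151)*(-1539) = (15 - 151)*(-1539) = -136*(-1539) = 209304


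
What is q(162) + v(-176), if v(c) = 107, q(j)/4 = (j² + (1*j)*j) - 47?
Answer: 209871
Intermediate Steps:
q(j) = -188 + 8*j² (q(j) = 4*((j² + (1*j)*j) - 47) = 4*((j² + j*j) - 47) = 4*((j² + j²) - 47) = 4*(2*j² - 47) = 4*(-47 + 2*j²) = -188 + 8*j²)
q(162) + v(-176) = (-188 + 8*162²) + 107 = (-188 + 8*26244) + 107 = (-188 + 209952) + 107 = 209764 + 107 = 209871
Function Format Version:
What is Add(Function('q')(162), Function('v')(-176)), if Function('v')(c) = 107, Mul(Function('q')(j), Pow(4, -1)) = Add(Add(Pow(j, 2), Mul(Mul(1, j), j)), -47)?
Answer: 209871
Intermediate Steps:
Function('q')(j) = Add(-188, Mul(8, Pow(j, 2))) (Function('q')(j) = Mul(4, Add(Add(Pow(j, 2), Mul(Mul(1, j), j)), -47)) = Mul(4, Add(Add(Pow(j, 2), Mul(j, j)), -47)) = Mul(4, Add(Add(Pow(j, 2), Pow(j, 2)), -47)) = Mul(4, Add(Mul(2, Pow(j, 2)), -47)) = Mul(4, Add(-47, Mul(2, Pow(j, 2)))) = Add(-188, Mul(8, Pow(j, 2))))
Add(Function('q')(162), Function('v')(-176)) = Add(Add(-188, Mul(8, Pow(162, 2))), 107) = Add(Add(-188, Mul(8, 26244)), 107) = Add(Add(-188, 209952), 107) = Add(209764, 107) = 209871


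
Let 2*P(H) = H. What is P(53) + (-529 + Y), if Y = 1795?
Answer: 2585/2 ≈ 1292.5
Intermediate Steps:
P(H) = H/2
P(53) + (-529 + Y) = (½)*53 + (-529 + 1795) = 53/2 + 1266 = 2585/2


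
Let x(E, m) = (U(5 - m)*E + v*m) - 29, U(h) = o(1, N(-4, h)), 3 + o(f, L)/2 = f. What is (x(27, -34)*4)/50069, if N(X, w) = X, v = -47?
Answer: 5844/50069 ≈ 0.11672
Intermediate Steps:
o(f, L) = -6 + 2*f
U(h) = -4 (U(h) = -6 + 2*1 = -6 + 2 = -4)
x(E, m) = -29 - 47*m - 4*E (x(E, m) = (-4*E - 47*m) - 29 = (-47*m - 4*E) - 29 = -29 - 47*m - 4*E)
(x(27, -34)*4)/50069 = ((-29 - 47*(-34) - 4*27)*4)/50069 = ((-29 + 1598 - 108)*4)*(1/50069) = (1461*4)*(1/50069) = 5844*(1/50069) = 5844/50069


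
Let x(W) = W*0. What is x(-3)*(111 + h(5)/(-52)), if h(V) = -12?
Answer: 0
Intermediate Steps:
x(W) = 0
x(-3)*(111 + h(5)/(-52)) = 0*(111 - 12/(-52)) = 0*(111 - 12*(-1/52)) = 0*(111 + 3/13) = 0*(1446/13) = 0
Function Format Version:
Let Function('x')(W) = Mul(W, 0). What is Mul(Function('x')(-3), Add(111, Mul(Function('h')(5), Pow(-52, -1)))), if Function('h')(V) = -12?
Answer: 0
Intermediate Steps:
Function('x')(W) = 0
Mul(Function('x')(-3), Add(111, Mul(Function('h')(5), Pow(-52, -1)))) = Mul(0, Add(111, Mul(-12, Pow(-52, -1)))) = Mul(0, Add(111, Mul(-12, Rational(-1, 52)))) = Mul(0, Add(111, Rational(3, 13))) = Mul(0, Rational(1446, 13)) = 0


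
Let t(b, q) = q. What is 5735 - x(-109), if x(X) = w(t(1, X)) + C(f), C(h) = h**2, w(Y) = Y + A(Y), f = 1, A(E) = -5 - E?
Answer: 5739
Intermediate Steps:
w(Y) = -5 (w(Y) = Y + (-5 - Y) = -5)
x(X) = -4 (x(X) = -5 + 1**2 = -5 + 1 = -4)
5735 - x(-109) = 5735 - 1*(-4) = 5735 + 4 = 5739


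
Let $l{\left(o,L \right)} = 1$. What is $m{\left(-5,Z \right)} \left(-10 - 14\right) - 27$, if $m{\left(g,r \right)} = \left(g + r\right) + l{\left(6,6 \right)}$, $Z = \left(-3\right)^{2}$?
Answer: $-147$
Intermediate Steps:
$Z = 9$
$m{\left(g,r \right)} = 1 + g + r$ ($m{\left(g,r \right)} = \left(g + r\right) + 1 = 1 + g + r$)
$m{\left(-5,Z \right)} \left(-10 - 14\right) - 27 = \left(1 - 5 + 9\right) \left(-10 - 14\right) - 27 = 5 \left(-24\right) - 27 = -120 - 27 = -147$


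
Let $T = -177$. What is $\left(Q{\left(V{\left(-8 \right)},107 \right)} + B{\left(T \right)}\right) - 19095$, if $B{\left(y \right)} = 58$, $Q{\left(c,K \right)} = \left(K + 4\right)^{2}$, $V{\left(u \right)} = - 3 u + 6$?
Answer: $-6716$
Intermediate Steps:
$V{\left(u \right)} = 6 - 3 u$
$Q{\left(c,K \right)} = \left(4 + K\right)^{2}$
$\left(Q{\left(V{\left(-8 \right)},107 \right)} + B{\left(T \right)}\right) - 19095 = \left(\left(4 + 107\right)^{2} + 58\right) - 19095 = \left(111^{2} + 58\right) - 19095 = \left(12321 + 58\right) - 19095 = 12379 - 19095 = -6716$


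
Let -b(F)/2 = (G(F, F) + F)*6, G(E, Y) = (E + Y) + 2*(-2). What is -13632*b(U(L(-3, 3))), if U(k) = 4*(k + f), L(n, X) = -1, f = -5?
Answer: -12432384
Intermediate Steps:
G(E, Y) = -4 + E + Y (G(E, Y) = (E + Y) - 4 = -4 + E + Y)
U(k) = -20 + 4*k (U(k) = 4*(k - 5) = 4*(-5 + k) = -20 + 4*k)
b(F) = 48 - 36*F (b(F) = -2*((-4 + F + F) + F)*6 = -2*((-4 + 2*F) + F)*6 = -2*(-4 + 3*F)*6 = -2*(-24 + 18*F) = 48 - 36*F)
-13632*b(U(L(-3, 3))) = -13632*(48 - 36*(-20 + 4*(-1))) = -13632*(48 - 36*(-20 - 4)) = -13632*(48 - 36*(-24)) = -13632*(48 + 864) = -13632*912 = -12432384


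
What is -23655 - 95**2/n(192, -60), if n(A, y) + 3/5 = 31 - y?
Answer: -10737185/452 ≈ -23755.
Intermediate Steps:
n(A, y) = 152/5 - y (n(A, y) = -3/5 + (31 - y) = 152/5 - y)
-23655 - 95**2/n(192, -60) = -23655 - 95**2/(152/5 - 1*(-60)) = -23655 - 9025/(152/5 + 60) = -23655 - 9025/452/5 = -23655 - 9025*5/452 = -23655 - 1*45125/452 = -23655 - 45125/452 = -10737185/452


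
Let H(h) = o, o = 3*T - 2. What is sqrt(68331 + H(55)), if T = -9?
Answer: sqrt(68302) ≈ 261.35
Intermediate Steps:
o = -29 (o = 3*(-9) - 2 = -27 - 2 = -29)
H(h) = -29
sqrt(68331 + H(55)) = sqrt(68331 - 29) = sqrt(68302)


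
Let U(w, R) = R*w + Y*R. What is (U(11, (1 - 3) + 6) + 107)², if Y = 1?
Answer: 24025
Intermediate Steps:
U(w, R) = R + R*w (U(w, R) = R*w + 1*R = R*w + R = R + R*w)
(U(11, (1 - 3) + 6) + 107)² = (((1 - 3) + 6)*(1 + 11) + 107)² = ((-2 + 6)*12 + 107)² = (4*12 + 107)² = (48 + 107)² = 155² = 24025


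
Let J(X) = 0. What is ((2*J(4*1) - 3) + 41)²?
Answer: 1444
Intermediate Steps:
((2*J(4*1) - 3) + 41)² = ((2*0 - 3) + 41)² = ((0 - 3) + 41)² = (-3 + 41)² = 38² = 1444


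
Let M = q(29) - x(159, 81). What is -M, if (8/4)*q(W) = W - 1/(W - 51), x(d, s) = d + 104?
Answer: 10933/44 ≈ 248.48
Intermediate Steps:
x(d, s) = 104 + d
q(W) = W/2 - 1/(2*(-51 + W)) (q(W) = (W - 1/(W - 51))/2 = (W - 1/(-51 + W))/2 = W/2 - 1/(2*(-51 + W)))
M = -10933/44 (M = (-1 + 29**2 - 51*29)/(2*(-51 + 29)) - (104 + 159) = (1/2)*(-1 + 841 - 1479)/(-22) - 1*263 = (1/2)*(-1/22)*(-639) - 263 = 639/44 - 263 = -10933/44 ≈ -248.48)
-M = -1*(-10933/44) = 10933/44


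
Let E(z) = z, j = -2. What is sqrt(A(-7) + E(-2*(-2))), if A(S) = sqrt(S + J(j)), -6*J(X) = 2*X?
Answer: sqrt(36 + 3*I*sqrt(57))/3 ≈ 2.0888 + 0.60242*I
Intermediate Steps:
J(X) = -X/3
A(S) = sqrt(2/3 + S) (A(S) = sqrt(S - 1/3*(-2)) = sqrt(S + 2/3) = sqrt(2/3 + S))
sqrt(A(-7) + E(-2*(-2))) = sqrt(sqrt(6 + 9*(-7))/3 - 2*(-2)) = sqrt(sqrt(6 - 63)/3 + 4) = sqrt(sqrt(-57)/3 + 4) = sqrt((I*sqrt(57))/3 + 4) = sqrt(I*sqrt(57)/3 + 4) = sqrt(4 + I*sqrt(57)/3)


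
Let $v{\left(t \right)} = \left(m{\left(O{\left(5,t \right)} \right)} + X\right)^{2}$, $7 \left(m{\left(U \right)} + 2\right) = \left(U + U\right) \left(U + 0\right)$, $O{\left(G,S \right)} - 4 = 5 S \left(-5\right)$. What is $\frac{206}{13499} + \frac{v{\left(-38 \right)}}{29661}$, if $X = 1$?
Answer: $\frac{44725144263785009}{19619298111} \approx 2.2797 \cdot 10^{6}$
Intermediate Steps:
$O{\left(G,S \right)} = 4 - 25 S$ ($O{\left(G,S \right)} = 4 + 5 S \left(-5\right) = 4 - 25 S$)
$m{\left(U \right)} = -2 + \frac{2 U^{2}}{7}$ ($m{\left(U \right)} = -2 + \frac{\left(U + U\right) \left(U + 0\right)}{7} = -2 + \frac{2 U U}{7} = -2 + \frac{2 U^{2}}{7}$)
$v{\left(t \right)} = \left(-1 + \frac{2 \left(4 - 25 t\right)^{2}}{7}\right)^{2}$ ($v{\left(t \right)} = \left(\left(-2 + \frac{2 \left(4 - 25 t\right)^{2}}{7}\right) + 1\right)^{2} = \left(-1 + \frac{2 \left(4 - 25 t\right)^{2}}{7}\right)^{2}$)
$\frac{206}{13499} + \frac{v{\left(-38 \right)}}{29661} = \frac{206}{13499} + \frac{\frac{1}{49} \left(-7 + 2 \left(-4 + 25 \left(-38\right)\right)^{2}\right)^{2}}{29661} = 206 \cdot \frac{1}{13499} + \frac{\left(-7 + 2 \left(-4 - 950\right)^{2}\right)^{2}}{49} \cdot \frac{1}{29661} = \frac{206}{13499} + \frac{\left(-7 + 2 \left(-954\right)^{2}\right)^{2}}{49} \cdot \frac{1}{29661} = \frac{206}{13499} + \frac{\left(-7 + 2 \cdot 910116\right)^{2}}{49} \cdot \frac{1}{29661} = \frac{206}{13499} + \frac{\left(-7 + 1820232\right)^{2}}{49} \cdot \frac{1}{29661} = \frac{206}{13499} + \frac{1820225^{2}}{49} \cdot \frac{1}{29661} = \frac{206}{13499} + \frac{1}{49} \cdot 3313219050625 \cdot \frac{1}{29661} = \frac{206}{13499} + \frac{3313219050625}{49} \cdot \frac{1}{29661} = \frac{206}{13499} + \frac{3313219050625}{1453389} = \frac{44725144263785009}{19619298111}$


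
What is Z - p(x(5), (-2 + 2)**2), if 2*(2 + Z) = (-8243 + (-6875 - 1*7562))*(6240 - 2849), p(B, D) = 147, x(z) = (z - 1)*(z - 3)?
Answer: -38454089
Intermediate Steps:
x(z) = (-1 + z)*(-3 + z)
Z = -38453942 (Z = -2 + ((-8243 + (-6875 - 1*7562))*(6240 - 2849))/2 = -2 + ((-8243 + (-6875 - 7562))*3391)/2 = -2 + ((-8243 - 14437)*3391)/2 = -2 + (-22680*3391)/2 = -2 + (1/2)*(-76907880) = -2 - 38453940 = -38453942)
Z - p(x(5), (-2 + 2)**2) = -38453942 - 1*147 = -38453942 - 147 = -38454089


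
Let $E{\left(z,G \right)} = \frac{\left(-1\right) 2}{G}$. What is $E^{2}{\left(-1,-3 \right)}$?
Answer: $\frac{4}{9} \approx 0.44444$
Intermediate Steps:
$E{\left(z,G \right)} = - \frac{2}{G}$
$E^{2}{\left(-1,-3 \right)} = \left(- \frac{2}{-3}\right)^{2} = \left(\left(-2\right) \left(- \frac{1}{3}\right)\right)^{2} = \left(\frac{2}{3}\right)^{2} = \frac{4}{9}$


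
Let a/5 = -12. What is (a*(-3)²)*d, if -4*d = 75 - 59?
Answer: 2160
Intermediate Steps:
d = -4 (d = -(75 - 59)/4 = -¼*16 = -4)
a = -60 (a = 5*(-12) = -60)
(a*(-3)²)*d = -60*(-3)²*(-4) = -60*9*(-4) = -540*(-4) = 2160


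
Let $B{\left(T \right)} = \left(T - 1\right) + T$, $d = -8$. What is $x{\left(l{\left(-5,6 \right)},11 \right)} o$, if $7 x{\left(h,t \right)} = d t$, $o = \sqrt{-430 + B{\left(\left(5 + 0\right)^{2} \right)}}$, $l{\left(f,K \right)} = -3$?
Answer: $- \frac{88 i \sqrt{381}}{7} \approx - 245.38 i$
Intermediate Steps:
$B{\left(T \right)} = -1 + 2 T$ ($B{\left(T \right)} = \left(T - 1\right) + T = \left(-1 + T\right) + T = -1 + 2 T$)
$o = i \sqrt{381}$ ($o = \sqrt{-430 - \left(1 - 2 \left(5 + 0\right)^{2}\right)} = \sqrt{-430 - \left(1 - 2 \cdot 5^{2}\right)} = \sqrt{-430 + \left(-1 + 2 \cdot 25\right)} = \sqrt{-430 + \left(-1 + 50\right)} = \sqrt{-430 + 49} = \sqrt{-381} = i \sqrt{381} \approx 19.519 i$)
$x{\left(h,t \right)} = - \frac{8 t}{7}$ ($x{\left(h,t \right)} = \frac{\left(-8\right) t}{7} = - \frac{8 t}{7}$)
$x{\left(l{\left(-5,6 \right)},11 \right)} o = \left(- \frac{8}{7}\right) 11 i \sqrt{381} = - \frac{88 i \sqrt{381}}{7}$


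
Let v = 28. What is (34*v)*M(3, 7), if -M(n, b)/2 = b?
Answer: -13328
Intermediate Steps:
M(n, b) = -2*b
(34*v)*M(3, 7) = (34*28)*(-2*7) = 952*(-14) = -13328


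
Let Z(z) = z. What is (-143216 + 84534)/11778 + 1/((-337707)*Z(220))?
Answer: -55895011411/11218626540 ≈ -4.9823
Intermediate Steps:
(-143216 + 84534)/11778 + 1/((-337707)*Z(220)) = (-143216 + 84534)/11778 + 1/(-337707*220) = -58682*1/11778 - 1/337707*1/220 = -2257/453 - 1/74295540 = -55895011411/11218626540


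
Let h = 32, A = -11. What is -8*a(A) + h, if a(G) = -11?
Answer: 120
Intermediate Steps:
-8*a(A) + h = -8*(-11) + 32 = 88 + 32 = 120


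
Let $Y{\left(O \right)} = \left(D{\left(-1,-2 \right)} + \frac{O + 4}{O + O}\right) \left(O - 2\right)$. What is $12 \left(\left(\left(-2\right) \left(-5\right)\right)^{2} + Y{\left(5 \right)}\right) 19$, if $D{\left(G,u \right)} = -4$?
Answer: $\frac{103398}{5} \approx 20680.0$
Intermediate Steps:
$Y{\left(O \right)} = \left(-4 + \frac{4 + O}{2 O}\right) \left(-2 + O\right)$ ($Y{\left(O \right)} = \left(-4 + \frac{O + 4}{O + O}\right) \left(O - 2\right) = \left(-4 + \frac{4 + O}{2 O}\right) \left(-2 + O\right)$)
$12 \left(\left(\left(-2\right) \left(-5\right)\right)^{2} + Y{\left(5 \right)}\right) 19 = 12 \left(\left(\left(-2\right) \left(-5\right)\right)^{2} - \left(\frac{17}{2} + \frac{4}{5}\right)\right) 19 = 12 \left(10^{2} - \frac{93}{10}\right) 19 = 12 \left(100 - \frac{93}{10}\right) 19 = 12 \cdot \frac{907}{10} \cdot 19 = \frac{5442}{5} \cdot 19 = \frac{103398}{5}$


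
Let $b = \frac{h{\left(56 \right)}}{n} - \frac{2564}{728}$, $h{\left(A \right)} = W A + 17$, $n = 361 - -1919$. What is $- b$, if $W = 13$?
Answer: $\frac{132589}{41496} \approx 3.1952$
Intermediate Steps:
$n = 2280$ ($n = 361 + 1919 = 2280$)
$h{\left(A \right)} = 17 + 13 A$ ($h{\left(A \right)} = 13 A + 17 = 17 + 13 A$)
$b = - \frac{132589}{41496}$ ($b = \frac{17 + 13 \cdot 56}{2280} - \frac{2564}{728} = \left(17 + 728\right) \frac{1}{2280} - \frac{641}{182} = 745 \cdot \frac{1}{2280} - \frac{641}{182} = \frac{149}{456} - \frac{641}{182} = - \frac{132589}{41496} \approx -3.1952$)
$- b = \left(-1\right) \left(- \frac{132589}{41496}\right) = \frac{132589}{41496}$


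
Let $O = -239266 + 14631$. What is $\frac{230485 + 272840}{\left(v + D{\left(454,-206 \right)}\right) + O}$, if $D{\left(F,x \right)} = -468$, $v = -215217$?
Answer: $- \frac{100665}{88064} \approx -1.1431$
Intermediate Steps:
$O = -224635$
$\frac{230485 + 272840}{\left(v + D{\left(454,-206 \right)}\right) + O} = \frac{230485 + 272840}{\left(-215217 - 468\right) - 224635} = \frac{503325}{-215685 - 224635} = \frac{503325}{-440320} = 503325 \left(- \frac{1}{440320}\right) = - \frac{100665}{88064}$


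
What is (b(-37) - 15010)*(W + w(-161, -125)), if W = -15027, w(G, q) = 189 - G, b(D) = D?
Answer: 220844819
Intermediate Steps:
(b(-37) - 15010)*(W + w(-161, -125)) = (-37 - 15010)*(-15027 + (189 - 1*(-161))) = -15047*(-15027 + (189 + 161)) = -15047*(-15027 + 350) = -15047*(-14677) = 220844819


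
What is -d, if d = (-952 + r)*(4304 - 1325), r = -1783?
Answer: 8147565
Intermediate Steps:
d = -8147565 (d = (-952 - 1783)*(4304 - 1325) = -2735*2979 = -8147565)
-d = -1*(-8147565) = 8147565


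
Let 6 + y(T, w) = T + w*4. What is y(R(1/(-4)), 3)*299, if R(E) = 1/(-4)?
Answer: 6877/4 ≈ 1719.3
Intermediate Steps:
R(E) = -¼
y(T, w) = -6 + T + 4*w (y(T, w) = -6 + (T + w*4) = -6 + (T + 4*w) = -6 + T + 4*w)
y(R(1/(-4)), 3)*299 = (-6 - ¼ + 4*3)*299 = (-6 - ¼ + 12)*299 = (23/4)*299 = 6877/4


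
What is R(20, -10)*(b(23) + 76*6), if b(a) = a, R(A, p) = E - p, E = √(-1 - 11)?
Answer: 4790 + 958*I*√3 ≈ 4790.0 + 1659.3*I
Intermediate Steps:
E = 2*I*√3 (E = √(-12) = 2*I*√3 ≈ 3.4641*I)
R(A, p) = -p + 2*I*√3 (R(A, p) = 2*I*√3 - p = -p + 2*I*√3)
R(20, -10)*(b(23) + 76*6) = (-1*(-10) + 2*I*√3)*(23 + 76*6) = (10 + 2*I*√3)*(23 + 456) = (10 + 2*I*√3)*479 = 4790 + 958*I*√3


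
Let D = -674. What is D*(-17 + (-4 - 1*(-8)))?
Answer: 8762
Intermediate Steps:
D*(-17 + (-4 - 1*(-8))) = -674*(-17 + (-4 - 1*(-8))) = -674*(-17 + (-4 + 8)) = -674*(-17 + 4) = -674*(-13) = 8762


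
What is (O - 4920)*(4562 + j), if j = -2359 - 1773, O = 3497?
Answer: -611890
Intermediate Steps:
j = -4132
(O - 4920)*(4562 + j) = (3497 - 4920)*(4562 - 4132) = -1423*430 = -611890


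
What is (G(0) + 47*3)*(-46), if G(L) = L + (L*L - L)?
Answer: -6486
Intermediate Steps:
G(L) = L² (G(L) = L + (L² - L) = L²)
(G(0) + 47*3)*(-46) = (0² + 47*3)*(-46) = (0 + 141)*(-46) = 141*(-46) = -6486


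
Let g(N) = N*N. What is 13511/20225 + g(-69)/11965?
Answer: 51590068/48398425 ≈ 1.0659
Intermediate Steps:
g(N) = N²
13511/20225 + g(-69)/11965 = 13511/20225 + (-69)²/11965 = 13511*(1/20225) + 4761*(1/11965) = 13511/20225 + 4761/11965 = 51590068/48398425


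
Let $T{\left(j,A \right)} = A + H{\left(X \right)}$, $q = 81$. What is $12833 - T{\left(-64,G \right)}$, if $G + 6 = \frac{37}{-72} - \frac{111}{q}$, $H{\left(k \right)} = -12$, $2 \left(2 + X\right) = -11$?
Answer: $\frac{2776223}{216} \approx 12853.0$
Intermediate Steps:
$X = - \frac{15}{2}$ ($X = -2 + \frac{1}{2} \left(-11\right) = -2 - \frac{11}{2} = - \frac{15}{2} \approx -7.5$)
$G = - \frac{1703}{216}$ ($G = -6 + \left(\frac{37}{-72} - \frac{111}{81}\right) = -6 + \left(37 \left(- \frac{1}{72}\right) - \frac{37}{27}\right) = -6 - \frac{407}{216} = - \frac{1703}{216} \approx -7.8843$)
$T{\left(j,A \right)} = -12 + A$ ($T{\left(j,A \right)} = A - 12 = -12 + A$)
$12833 - T{\left(-64,G \right)} = 12833 - \left(-12 - \frac{1703}{216}\right) = 12833 - - \frac{4295}{216} = 12833 + \frac{4295}{216} = \frac{2776223}{216}$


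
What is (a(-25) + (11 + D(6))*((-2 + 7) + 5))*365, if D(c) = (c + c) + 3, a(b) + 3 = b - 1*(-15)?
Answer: 90155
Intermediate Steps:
a(b) = 12 + b (a(b) = -3 + (b - 1*(-15)) = -3 + (b + 15) = -3 + (15 + b) = 12 + b)
D(c) = 3 + 2*c (D(c) = 2*c + 3 = 3 + 2*c)
(a(-25) + (11 + D(6))*((-2 + 7) + 5))*365 = ((12 - 25) + (11 + (3 + 2*6))*((-2 + 7) + 5))*365 = (-13 + (11 + (3 + 12))*(5 + 5))*365 = (-13 + (11 + 15)*10)*365 = (-13 + 26*10)*365 = (-13 + 260)*365 = 247*365 = 90155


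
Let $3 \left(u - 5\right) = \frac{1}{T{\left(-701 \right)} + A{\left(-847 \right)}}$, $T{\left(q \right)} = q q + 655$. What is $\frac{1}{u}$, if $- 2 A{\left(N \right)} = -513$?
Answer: $\frac{2953875}{14769377} \approx 0.2$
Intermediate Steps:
$A{\left(N \right)} = \frac{513}{2}$ ($A{\left(N \right)} = \left(- \frac{1}{2}\right) \left(-513\right) = \frac{513}{2}$)
$T{\left(q \right)} = 655 + q^{2}$ ($T{\left(q \right)} = q^{2} + 655 = 655 + q^{2}$)
$u = \frac{14769377}{2953875}$ ($u = 5 + \frac{1}{3 \left(\left(655 + \left(-701\right)^{2}\right) + \frac{513}{2}\right)} = 5 + \frac{1}{3 \left(\left(655 + 491401\right) + \frac{513}{2}\right)} = 5 + \frac{1}{3 \left(492056 + \frac{513}{2}\right)} = 5 + \frac{1}{3 \cdot \frac{984625}{2}} = 5 + \frac{1}{3} \cdot \frac{2}{984625} = 5 + \frac{2}{2953875} = \frac{14769377}{2953875} \approx 5.0$)
$\frac{1}{u} = \frac{1}{\frac{14769377}{2953875}} = \frac{2953875}{14769377}$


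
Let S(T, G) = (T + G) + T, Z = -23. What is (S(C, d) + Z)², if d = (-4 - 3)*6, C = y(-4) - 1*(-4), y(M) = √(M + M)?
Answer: 3217 - 456*I*√2 ≈ 3217.0 - 644.88*I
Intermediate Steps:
y(M) = √2*√M (y(M) = √(2*M) = √2*√M)
C = 4 + 2*I*√2 (C = √2*√(-4) - 1*(-4) = √2*(2*I) + 4 = 2*I*√2 + 4 = 4 + 2*I*√2 ≈ 4.0 + 2.8284*I)
d = -42 (d = -7*6 = -42)
S(T, G) = G + 2*T (S(T, G) = (G + T) + T = G + 2*T)
(S(C, d) + Z)² = ((-42 + 2*(4 + 2*I*√2)) - 23)² = ((-42 + (8 + 4*I*√2)) - 23)² = ((-34 + 4*I*√2) - 23)² = (-57 + 4*I*√2)²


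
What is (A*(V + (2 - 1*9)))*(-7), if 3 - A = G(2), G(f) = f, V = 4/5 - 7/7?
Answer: 252/5 ≈ 50.400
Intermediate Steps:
V = -⅕ (V = 4*(⅕) - 7*⅐ = ⅘ - 1 = -⅕ ≈ -0.20000)
A = 1 (A = 3 - 1*2 = 3 - 2 = 1)
(A*(V + (2 - 1*9)))*(-7) = (1*(-⅕ + (2 - 1*9)))*(-7) = (1*(-⅕ + (2 - 9)))*(-7) = (1*(-⅕ - 7))*(-7) = (1*(-36/5))*(-7) = -36/5*(-7) = 252/5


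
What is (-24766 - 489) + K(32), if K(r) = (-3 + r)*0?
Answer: -25255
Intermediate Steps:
K(r) = 0
(-24766 - 489) + K(32) = (-24766 - 489) + 0 = -25255 + 0 = -25255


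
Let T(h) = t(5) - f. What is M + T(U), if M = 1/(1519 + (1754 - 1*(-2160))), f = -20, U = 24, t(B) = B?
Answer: 135826/5433 ≈ 25.000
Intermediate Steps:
M = 1/5433 (M = 1/(1519 + (1754 + 2160)) = 1/(1519 + 3914) = 1/5433 ≈ 0.00018406)
T(h) = 25 (T(h) = 5 - 1*(-20) = 5 + 20 = 25)
M + T(U) = 1/5433 + 25 = 135826/5433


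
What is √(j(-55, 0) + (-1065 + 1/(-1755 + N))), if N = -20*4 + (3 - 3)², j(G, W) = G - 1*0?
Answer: I*√3771293835/1835 ≈ 33.466*I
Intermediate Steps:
j(G, W) = G (j(G, W) = G + 0 = G)
N = -80 (N = -80 + 0² = -80 + 0 = -80)
√(j(-55, 0) + (-1065 + 1/(-1755 + N))) = √(-55 + (-1065 + 1/(-1755 - 80))) = √(-55 + (-1065 + 1/(-1835))) = √(-55 + (-1065 - 1/1835)) = √(-55 - 1954276/1835) = √(-2055201/1835) = I*√3771293835/1835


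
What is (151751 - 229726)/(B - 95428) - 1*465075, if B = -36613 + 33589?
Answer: -45787485925/98452 ≈ -4.6507e+5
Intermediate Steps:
B = -3024
(151751 - 229726)/(B - 95428) - 1*465075 = (151751 - 229726)/(-3024 - 95428) - 1*465075 = -77975/(-98452) - 465075 = -77975*(-1/98452) - 465075 = 77975/98452 - 465075 = -45787485925/98452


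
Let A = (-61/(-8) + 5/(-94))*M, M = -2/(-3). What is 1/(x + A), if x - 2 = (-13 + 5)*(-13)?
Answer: 188/20877 ≈ 0.0090051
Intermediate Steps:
M = ⅔ (M = -2*(-⅓) = ⅔ ≈ 0.66667)
A = 949/188 (A = (-61/(-8) + 5/(-94))*(⅔) = (-61*(-⅛) + 5*(-1/94))*(⅔) = (61/8 - 5/94)*(⅔) = (2847/376)*(⅔) = 949/188 ≈ 5.0479)
x = 106 (x = 2 + (-13 + 5)*(-13) = 2 - 8*(-13) = 2 + 104 = 106)
1/(x + A) = 1/(106 + 949/188) = 1/(20877/188) = 188/20877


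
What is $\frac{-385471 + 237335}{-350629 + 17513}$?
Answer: $\frac{37034}{83279} \approx 0.4447$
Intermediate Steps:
$\frac{-385471 + 237335}{-350629 + 17513} = - \frac{148136}{-333116} = \left(-148136\right) \left(- \frac{1}{333116}\right) = \frac{37034}{83279}$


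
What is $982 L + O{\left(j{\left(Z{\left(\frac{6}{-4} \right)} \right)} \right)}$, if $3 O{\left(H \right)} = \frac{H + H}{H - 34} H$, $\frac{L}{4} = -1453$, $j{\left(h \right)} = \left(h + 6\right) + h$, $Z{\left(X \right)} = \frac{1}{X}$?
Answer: $- \frac{565031065}{99} \approx -5.7074 \cdot 10^{6}$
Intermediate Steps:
$j{\left(h \right)} = 6 + 2 h$ ($j{\left(h \right)} = \left(6 + h\right) + h = 6 + 2 h$)
$L = -5812$ ($L = 4 \left(-1453\right) = -5812$)
$O{\left(H \right)} = \frac{2 H^{2}}{3 \left(-34 + H\right)}$ ($O{\left(H \right)} = \frac{\frac{H + H}{H - 34} H}{3} = \frac{\frac{2 H}{-34 + H} H}{3} = \frac{2 H^{2} \frac{1}{-34 + H}}{3} = \frac{2 H^{2}}{3 \left(-34 + H\right)}$)
$982 L + O{\left(j{\left(Z{\left(\frac{6}{-4} \right)} \right)} \right)} = 982 \left(-5812\right) + \frac{2 \left(6 + \frac{2}{6 \frac{1}{-4}}\right)^{2}}{3 \left(-34 + \left(6 + \frac{2}{6 \frac{1}{-4}}\right)\right)} = -5707384 + \frac{2 \left(6 + \frac{2}{6 \left(- \frac{1}{4}\right)}\right)^{2}}{3 \left(-34 + \left(6 + \frac{2}{6 \left(- \frac{1}{4}\right)}\right)\right)} = -5707384 + \frac{2 \left(6 + \frac{2}{- \frac{3}{2}}\right)^{2}}{3 \left(-34 + \left(6 + \frac{2}{- \frac{3}{2}}\right)\right)} = -5707384 + \frac{2 \left(6 + 2 \left(- \frac{2}{3}\right)\right)^{2}}{3 \left(-34 + \left(6 + 2 \left(- \frac{2}{3}\right)\right)\right)} = -5707384 + \frac{2 \left(6 - \frac{4}{3}\right)^{2}}{3 \left(-34 + \left(6 - \frac{4}{3}\right)\right)} = -5707384 + \frac{2 \left(\frac{14}{3}\right)^{2}}{3 \left(-34 + \frac{14}{3}\right)} = -5707384 + \frac{2}{3} \cdot \frac{196}{9} \frac{1}{- \frac{88}{3}} = -5707384 + \frac{2}{3} \cdot \frac{196}{9} \left(- \frac{3}{88}\right) = -5707384 - \frac{49}{99} = - \frac{565031065}{99}$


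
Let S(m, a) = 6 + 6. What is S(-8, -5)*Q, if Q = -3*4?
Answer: -144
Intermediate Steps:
S(m, a) = 12
Q = -12
S(-8, -5)*Q = 12*(-12) = -144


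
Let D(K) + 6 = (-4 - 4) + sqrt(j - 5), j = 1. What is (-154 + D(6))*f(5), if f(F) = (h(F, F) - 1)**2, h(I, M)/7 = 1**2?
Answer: -6048 + 72*I ≈ -6048.0 + 72.0*I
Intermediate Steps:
h(I, M) = 7 (h(I, M) = 7*1**2 = 7*1 = 7)
f(F) = 36 (f(F) = (7 - 1)**2 = 6**2 = 36)
D(K) = -14 + 2*I (D(K) = -6 + ((-4 - 4) + sqrt(1 - 5)) = -6 + (-8 + sqrt(-4)) = -6 + (-8 + 2*I) = -14 + 2*I)
(-154 + D(6))*f(5) = (-154 + (-14 + 2*I))*36 = (-168 + 2*I)*36 = -6048 + 72*I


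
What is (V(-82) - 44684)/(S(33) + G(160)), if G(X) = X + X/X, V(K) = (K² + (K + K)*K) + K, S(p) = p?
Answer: -12297/97 ≈ -126.77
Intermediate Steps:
V(K) = K + 3*K² (V(K) = (K² + (2*K)*K) + K = (K² + 2*K²) + K = 3*K² + K = K + 3*K²)
G(X) = 1 + X (G(X) = X + 1 = 1 + X)
(V(-82) - 44684)/(S(33) + G(160)) = (-82*(1 + 3*(-82)) - 44684)/(33 + (1 + 160)) = (-82*(1 - 246) - 44684)/(33 + 161) = (-82*(-245) - 44684)/194 = (20090 - 44684)*(1/194) = -24594*1/194 = -12297/97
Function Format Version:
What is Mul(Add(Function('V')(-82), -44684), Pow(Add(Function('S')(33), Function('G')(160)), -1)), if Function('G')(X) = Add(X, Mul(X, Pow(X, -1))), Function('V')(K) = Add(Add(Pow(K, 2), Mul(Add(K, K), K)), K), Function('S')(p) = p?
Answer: Rational(-12297, 97) ≈ -126.77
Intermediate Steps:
Function('V')(K) = Add(K, Mul(3, Pow(K, 2))) (Function('V')(K) = Add(Add(Pow(K, 2), Mul(Mul(2, K), K)), K) = Add(Add(Pow(K, 2), Mul(2, Pow(K, 2))), K) = Add(Mul(3, Pow(K, 2)), K) = Add(K, Mul(3, Pow(K, 2))))
Function('G')(X) = Add(1, X) (Function('G')(X) = Add(X, 1) = Add(1, X))
Mul(Add(Function('V')(-82), -44684), Pow(Add(Function('S')(33), Function('G')(160)), -1)) = Mul(Add(Mul(-82, Add(1, Mul(3, -82))), -44684), Pow(Add(33, Add(1, 160)), -1)) = Mul(Add(Mul(-82, Add(1, -246)), -44684), Pow(Add(33, 161), -1)) = Mul(Add(Mul(-82, -245), -44684), Pow(194, -1)) = Mul(Add(20090, -44684), Rational(1, 194)) = Mul(-24594, Rational(1, 194)) = Rational(-12297, 97)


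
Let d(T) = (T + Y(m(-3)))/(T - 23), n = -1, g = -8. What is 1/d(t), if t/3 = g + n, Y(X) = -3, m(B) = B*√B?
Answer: 5/3 ≈ 1.6667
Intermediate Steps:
m(B) = B^(3/2)
t = -27 (t = 3*(-8 - 1) = 3*(-9) = -27)
d(T) = (-3 + T)/(-23 + T) (d(T) = (T - 3)/(T - 23) = (-3 + T)/(-23 + T))
1/d(t) = 1/((-3 - 27)/(-23 - 27)) = 1/(-30/(-50)) = 1/(-1/50*(-30)) = 1/(⅗) = 5/3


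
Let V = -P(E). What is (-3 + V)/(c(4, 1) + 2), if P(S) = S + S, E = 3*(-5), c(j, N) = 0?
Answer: 27/2 ≈ 13.500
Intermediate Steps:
E = -15
P(S) = 2*S
V = 30 (V = -2*(-15) = -1*(-30) = 30)
(-3 + V)/(c(4, 1) + 2) = (-3 + 30)/(0 + 2) = 27/2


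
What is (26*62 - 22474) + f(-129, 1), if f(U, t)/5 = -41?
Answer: -21067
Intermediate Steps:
f(U, t) = -205 (f(U, t) = 5*(-41) = -205)
(26*62 - 22474) + f(-129, 1) = (26*62 - 22474) - 205 = (1612 - 22474) - 205 = -20862 - 205 = -21067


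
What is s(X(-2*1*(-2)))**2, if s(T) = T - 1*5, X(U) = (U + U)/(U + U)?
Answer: 16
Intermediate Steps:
X(U) = 1 (X(U) = (2*U)/((2*U)) = (2*U)*(1/(2*U)) = 1)
s(T) = -5 + T (s(T) = T - 5 = -5 + T)
s(X(-2*1*(-2)))**2 = (-5 + 1)**2 = (-4)**2 = 16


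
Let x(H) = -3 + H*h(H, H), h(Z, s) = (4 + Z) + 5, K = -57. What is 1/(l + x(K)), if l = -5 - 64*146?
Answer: -1/6616 ≈ -0.00015115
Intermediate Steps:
h(Z, s) = 9 + Z
x(H) = -3 + H*(9 + H)
l = -9349 (l = -5 - 9344 = -9349)
1/(l + x(K)) = 1/(-9349 + (-3 - 57*(9 - 57))) = 1/(-9349 + (-3 - 57*(-48))) = 1/(-9349 + (-3 + 2736)) = 1/(-9349 + 2733) = 1/(-6616) = -1/6616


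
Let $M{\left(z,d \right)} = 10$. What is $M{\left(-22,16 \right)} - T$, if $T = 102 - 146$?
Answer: $54$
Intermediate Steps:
$T = -44$
$M{\left(-22,16 \right)} - T = 10 - -44 = 10 + 44 = 54$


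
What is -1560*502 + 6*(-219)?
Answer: -784434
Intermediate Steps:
-1560*502 + 6*(-219) = -783120 - 1314 = -784434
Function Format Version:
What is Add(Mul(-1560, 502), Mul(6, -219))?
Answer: -784434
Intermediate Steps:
Add(Mul(-1560, 502), Mul(6, -219)) = Add(-783120, -1314) = -784434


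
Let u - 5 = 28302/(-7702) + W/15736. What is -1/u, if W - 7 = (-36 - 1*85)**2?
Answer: -7574917/17090749 ≈ -0.44322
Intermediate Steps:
W = 14648 (W = 7 + (-36 - 1*85)**2 = 7 + (-36 - 85)**2 = 7 + (-121)**2 = 7 + 14641 = 14648)
u = 17090749/7574917 (u = 5 + (28302/(-7702) + 14648/15736) = 5 + (28302*(-1/7702) + 14648*(1/15736)) = 5 + (-14151/3851 + 1831/1967) = 5 - 20783836/7574917 = 17090749/7574917 ≈ 2.2562)
-1/u = -1/17090749/7574917 = -1*7574917/17090749 = -7574917/17090749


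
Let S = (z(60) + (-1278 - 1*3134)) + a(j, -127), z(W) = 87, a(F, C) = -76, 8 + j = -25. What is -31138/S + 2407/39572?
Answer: 1242786143/174156372 ≈ 7.1360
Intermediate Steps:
j = -33 (j = -8 - 25 = -33)
S = -4401 (S = (87 + (-1278 - 1*3134)) - 76 = (87 + (-1278 - 3134)) - 76 = (87 - 4412) - 76 = -4325 - 76 = -4401)
-31138/S + 2407/39572 = -31138/(-4401) + 2407/39572 = -31138*(-1/4401) + 2407*(1/39572) = 31138/4401 + 2407/39572 = 1242786143/174156372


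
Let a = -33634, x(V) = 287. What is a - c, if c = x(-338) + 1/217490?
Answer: -7377478291/217490 ≈ -33921.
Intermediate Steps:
c = 62419631/217490 (c = 287 + 1/217490 = 62419631/217490 ≈ 287.00)
a - c = -33634 - 1*62419631/217490 = -33634 - 62419631/217490 = -7377478291/217490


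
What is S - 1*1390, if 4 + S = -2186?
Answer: -3580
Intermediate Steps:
S = -2190 (S = -4 - 2186 = -2190)
S - 1*1390 = -2190 - 1*1390 = -2190 - 1390 = -3580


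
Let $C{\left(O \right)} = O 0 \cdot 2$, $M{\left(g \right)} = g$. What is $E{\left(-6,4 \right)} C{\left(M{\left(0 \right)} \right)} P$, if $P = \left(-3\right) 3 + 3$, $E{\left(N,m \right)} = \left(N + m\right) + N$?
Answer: $0$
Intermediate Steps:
$C{\left(O \right)} = 0$ ($C{\left(O \right)} = 0 \cdot 2 = 0$)
$E{\left(N,m \right)} = m + 2 N$
$P = -6$ ($P = -9 + 3 = -6$)
$E{\left(-6,4 \right)} C{\left(M{\left(0 \right)} \right)} P = \left(4 + 2 \left(-6\right)\right) 0 \left(-6\right) = \left(4 - 12\right) 0 \left(-6\right) = \left(-8\right) 0 \left(-6\right) = 0 \left(-6\right) = 0$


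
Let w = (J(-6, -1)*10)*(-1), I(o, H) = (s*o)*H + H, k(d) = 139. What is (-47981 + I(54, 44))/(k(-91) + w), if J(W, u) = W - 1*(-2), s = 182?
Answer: 384495/179 ≈ 2148.0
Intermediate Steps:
I(o, H) = H + 182*H*o (I(o, H) = (182*o)*H + H = 182*H*o + H = H + 182*H*o)
J(W, u) = 2 + W (J(W, u) = W + 2 = 2 + W)
w = 40 (w = ((2 - 6)*10)*(-1) = -4*10*(-1) = -40*(-1) = 40)
(-47981 + I(54, 44))/(k(-91) + w) = (-47981 + 44*(1 + 182*54))/(139 + 40) = (-47981 + 44*(1 + 9828))/179 = (-47981 + 44*9829)*(1/179) = (-47981 + 432476)*(1/179) = 384495*(1/179) = 384495/179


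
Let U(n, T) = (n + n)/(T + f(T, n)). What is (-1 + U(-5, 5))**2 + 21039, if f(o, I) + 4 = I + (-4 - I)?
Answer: 189400/9 ≈ 21044.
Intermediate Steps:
f(o, I) = -8 (f(o, I) = -4 + (I + (-4 - I)) = -4 - 4 = -8)
U(n, T) = 2*n/(-8 + T) (U(n, T) = (n + n)/(T - 8) = (2*n)/(-8 + T) = 2*n/(-8 + T))
(-1 + U(-5, 5))**2 + 21039 = (-1 + 2*(-5)/(-8 + 5))**2 + 21039 = (-1 + 2*(-5)/(-3))**2 + 21039 = (-1 + 2*(-5)*(-1/3))**2 + 21039 = (-1 + 10/3)**2 + 21039 = (7/3)**2 + 21039 = 49/9 + 21039 = 189400/9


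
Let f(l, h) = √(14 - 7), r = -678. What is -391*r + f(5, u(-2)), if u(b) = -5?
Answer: 265098 + √7 ≈ 2.6510e+5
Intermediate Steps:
f(l, h) = √7
-391*r + f(5, u(-2)) = -391*(-678) + √7 = 265098 + √7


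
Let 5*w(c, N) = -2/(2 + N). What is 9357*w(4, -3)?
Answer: 18714/5 ≈ 3742.8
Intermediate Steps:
w(c, N) = -2/(5*(2 + N)) (w(c, N) = (-2/(2 + N))/5 = -2/(5*(2 + N)))
9357*w(4, -3) = 9357*(-2/(10 + 5*(-3))) = 9357*(-2/(10 - 15)) = 9357*(-2/(-5)) = 9357*(-2*(-⅕)) = 9357*(⅖) = 18714/5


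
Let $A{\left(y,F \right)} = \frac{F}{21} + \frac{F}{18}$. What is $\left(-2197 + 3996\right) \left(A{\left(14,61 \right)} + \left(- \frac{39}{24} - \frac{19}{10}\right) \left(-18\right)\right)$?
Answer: $\frac{22584389}{180} \approx 1.2547 \cdot 10^{5}$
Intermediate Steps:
$A{\left(y,F \right)} = \frac{13 F}{126}$ ($A{\left(y,F \right)} = F \frac{1}{21} + F \frac{1}{18} = \frac{F}{21} + \frac{F}{18} = \frac{13 F}{126}$)
$\left(-2197 + 3996\right) \left(A{\left(14,61 \right)} + \left(- \frac{39}{24} - \frac{19}{10}\right) \left(-18\right)\right) = \left(-2197 + 3996\right) \left(\frac{13}{126} \cdot 61 + \left(- \frac{39}{24} - \frac{19}{10}\right) \left(-18\right)\right) = 1799 \left(\frac{793}{126} + \left(\left(-39\right) \frac{1}{24} - \frac{19}{10}\right) \left(-18\right)\right) = 1799 \left(\frac{793}{126} + \left(- \frac{13}{8} - \frac{19}{10}\right) \left(-18\right)\right) = 1799 \left(\frac{793}{126} - - \frac{1269}{20}\right) = 1799 \left(\frac{793}{126} + \frac{1269}{20}\right) = 1799 \cdot \frac{87877}{1260} = \frac{22584389}{180}$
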